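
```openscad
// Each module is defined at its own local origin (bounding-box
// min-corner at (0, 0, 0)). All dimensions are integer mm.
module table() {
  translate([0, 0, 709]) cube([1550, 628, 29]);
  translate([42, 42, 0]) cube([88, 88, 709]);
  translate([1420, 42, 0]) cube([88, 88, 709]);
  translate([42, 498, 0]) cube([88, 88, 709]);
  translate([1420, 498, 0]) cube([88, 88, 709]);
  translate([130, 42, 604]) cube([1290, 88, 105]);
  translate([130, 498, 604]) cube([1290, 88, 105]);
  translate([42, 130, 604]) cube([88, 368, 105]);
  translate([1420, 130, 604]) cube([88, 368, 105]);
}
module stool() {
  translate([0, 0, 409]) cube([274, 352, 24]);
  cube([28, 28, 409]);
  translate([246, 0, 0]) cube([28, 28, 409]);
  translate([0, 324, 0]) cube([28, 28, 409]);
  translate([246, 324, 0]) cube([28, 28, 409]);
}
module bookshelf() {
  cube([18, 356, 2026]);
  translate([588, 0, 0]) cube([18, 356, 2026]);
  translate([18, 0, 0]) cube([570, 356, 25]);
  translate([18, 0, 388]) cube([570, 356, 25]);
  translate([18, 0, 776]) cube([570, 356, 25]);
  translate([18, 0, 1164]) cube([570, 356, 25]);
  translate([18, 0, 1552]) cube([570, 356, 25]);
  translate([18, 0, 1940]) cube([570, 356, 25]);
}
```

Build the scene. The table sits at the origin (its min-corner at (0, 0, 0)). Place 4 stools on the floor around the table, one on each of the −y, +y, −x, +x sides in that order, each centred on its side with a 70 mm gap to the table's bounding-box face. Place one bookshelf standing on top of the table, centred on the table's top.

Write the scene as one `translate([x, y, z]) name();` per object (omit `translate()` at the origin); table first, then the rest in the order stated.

table();
translate([638, -422, 0]) stool();
translate([638, 698, 0]) stool();
translate([-344, 138, 0]) stool();
translate([1620, 138, 0]) stool();
translate([472, 136, 738]) bookshelf();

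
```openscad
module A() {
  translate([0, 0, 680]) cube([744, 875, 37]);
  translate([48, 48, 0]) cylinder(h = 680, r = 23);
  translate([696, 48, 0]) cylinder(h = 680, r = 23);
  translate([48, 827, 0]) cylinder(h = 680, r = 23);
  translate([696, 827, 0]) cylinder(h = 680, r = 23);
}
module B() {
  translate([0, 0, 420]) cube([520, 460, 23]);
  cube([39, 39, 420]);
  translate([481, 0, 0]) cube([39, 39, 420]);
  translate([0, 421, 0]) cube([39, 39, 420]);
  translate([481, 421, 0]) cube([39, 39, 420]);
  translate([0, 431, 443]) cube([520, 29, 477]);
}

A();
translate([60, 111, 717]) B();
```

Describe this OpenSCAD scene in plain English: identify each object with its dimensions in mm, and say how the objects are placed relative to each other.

A is a table: top 744 mm (x) × 875 mm (y), 37 mm thick, upper face at z = 717 mm, on four round legs of 46 mm diameter, each leg's bounding box inset 25 mm from the nearest pair of top edges, running from z = 0 to the bottom of the top.

B is a chair. The seat is a 520×460×23 mm slab with its top at z = 443 mm, on four 39×39 mm corner legs (flush with the seat edges, standing on z = 0). A flat backrest 29 mm thick, 477 mm tall, spans the full seat width and rises from the seat top along its +y edge, rear face flush with the rear of the seat.

The chair is on top of the table.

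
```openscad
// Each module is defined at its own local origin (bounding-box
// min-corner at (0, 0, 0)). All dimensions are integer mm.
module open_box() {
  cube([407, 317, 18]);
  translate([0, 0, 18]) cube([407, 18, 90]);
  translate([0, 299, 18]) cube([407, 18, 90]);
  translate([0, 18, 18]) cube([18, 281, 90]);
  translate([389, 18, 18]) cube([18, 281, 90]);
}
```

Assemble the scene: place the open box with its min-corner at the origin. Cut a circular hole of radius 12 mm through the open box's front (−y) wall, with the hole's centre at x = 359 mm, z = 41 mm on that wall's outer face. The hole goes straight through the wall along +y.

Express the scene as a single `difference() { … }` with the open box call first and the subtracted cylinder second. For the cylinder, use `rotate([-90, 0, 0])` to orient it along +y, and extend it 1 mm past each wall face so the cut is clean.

difference() {
  open_box();
  translate([359, -1, 41]) rotate([-90, 0, 0]) cylinder(h = 20, r = 12);
}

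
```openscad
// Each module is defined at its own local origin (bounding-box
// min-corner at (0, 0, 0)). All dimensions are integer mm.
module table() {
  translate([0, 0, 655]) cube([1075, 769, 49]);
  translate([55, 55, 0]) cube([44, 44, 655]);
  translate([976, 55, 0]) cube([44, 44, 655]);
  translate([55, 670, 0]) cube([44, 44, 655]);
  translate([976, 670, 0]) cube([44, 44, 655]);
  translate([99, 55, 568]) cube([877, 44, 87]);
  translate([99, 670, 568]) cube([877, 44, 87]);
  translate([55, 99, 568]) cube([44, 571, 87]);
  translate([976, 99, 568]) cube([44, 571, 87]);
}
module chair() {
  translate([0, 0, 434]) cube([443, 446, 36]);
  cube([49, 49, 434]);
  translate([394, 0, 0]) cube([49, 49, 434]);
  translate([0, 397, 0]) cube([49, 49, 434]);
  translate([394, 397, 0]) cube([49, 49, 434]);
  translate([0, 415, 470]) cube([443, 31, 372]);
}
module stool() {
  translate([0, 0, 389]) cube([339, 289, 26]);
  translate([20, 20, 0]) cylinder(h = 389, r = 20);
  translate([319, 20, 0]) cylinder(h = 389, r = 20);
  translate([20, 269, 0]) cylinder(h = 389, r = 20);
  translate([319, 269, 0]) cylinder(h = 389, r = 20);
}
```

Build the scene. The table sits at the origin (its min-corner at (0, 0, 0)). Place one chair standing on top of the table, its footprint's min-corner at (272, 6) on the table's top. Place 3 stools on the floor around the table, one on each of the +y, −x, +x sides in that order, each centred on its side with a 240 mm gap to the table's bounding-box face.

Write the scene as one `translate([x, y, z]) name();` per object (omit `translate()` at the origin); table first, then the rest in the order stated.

table();
translate([272, 6, 704]) chair();
translate([368, 1009, 0]) stool();
translate([-579, 240, 0]) stool();
translate([1315, 240, 0]) stool();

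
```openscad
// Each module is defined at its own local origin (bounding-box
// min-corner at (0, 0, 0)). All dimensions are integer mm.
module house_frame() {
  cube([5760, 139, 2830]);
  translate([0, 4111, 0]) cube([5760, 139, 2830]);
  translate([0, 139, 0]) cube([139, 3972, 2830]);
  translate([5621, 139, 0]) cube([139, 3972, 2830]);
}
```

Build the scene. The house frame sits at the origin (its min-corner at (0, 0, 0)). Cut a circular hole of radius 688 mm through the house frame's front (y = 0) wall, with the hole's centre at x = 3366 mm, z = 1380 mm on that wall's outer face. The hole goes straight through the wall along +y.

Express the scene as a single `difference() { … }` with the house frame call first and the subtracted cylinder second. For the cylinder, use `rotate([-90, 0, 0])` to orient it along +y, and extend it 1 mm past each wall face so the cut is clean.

difference() {
  house_frame();
  translate([3366, -1, 1380]) rotate([-90, 0, 0]) cylinder(h = 141, r = 688);
}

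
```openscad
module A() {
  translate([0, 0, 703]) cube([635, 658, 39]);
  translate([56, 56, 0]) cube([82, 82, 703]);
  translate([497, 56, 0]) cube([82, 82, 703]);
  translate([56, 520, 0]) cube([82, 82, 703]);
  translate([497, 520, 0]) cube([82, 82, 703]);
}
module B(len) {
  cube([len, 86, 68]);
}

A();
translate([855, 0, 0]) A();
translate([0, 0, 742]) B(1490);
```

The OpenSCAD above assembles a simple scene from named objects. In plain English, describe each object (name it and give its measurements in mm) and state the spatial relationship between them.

A is a table: top 635 mm (x) × 658 mm (y), 39 mm thick, upper face at z = 742 mm, on four 82×82 mm square legs, each inset 56 mm from the nearest pair of top edges, running from z = 0 to the bottom of the top.

B is a rectangular beam 1490 mm long (x), 86 mm deep (y), 68 mm thick (z).

The beam spans the tops of two tables placed 220 mm apart, resting at z = 742 mm.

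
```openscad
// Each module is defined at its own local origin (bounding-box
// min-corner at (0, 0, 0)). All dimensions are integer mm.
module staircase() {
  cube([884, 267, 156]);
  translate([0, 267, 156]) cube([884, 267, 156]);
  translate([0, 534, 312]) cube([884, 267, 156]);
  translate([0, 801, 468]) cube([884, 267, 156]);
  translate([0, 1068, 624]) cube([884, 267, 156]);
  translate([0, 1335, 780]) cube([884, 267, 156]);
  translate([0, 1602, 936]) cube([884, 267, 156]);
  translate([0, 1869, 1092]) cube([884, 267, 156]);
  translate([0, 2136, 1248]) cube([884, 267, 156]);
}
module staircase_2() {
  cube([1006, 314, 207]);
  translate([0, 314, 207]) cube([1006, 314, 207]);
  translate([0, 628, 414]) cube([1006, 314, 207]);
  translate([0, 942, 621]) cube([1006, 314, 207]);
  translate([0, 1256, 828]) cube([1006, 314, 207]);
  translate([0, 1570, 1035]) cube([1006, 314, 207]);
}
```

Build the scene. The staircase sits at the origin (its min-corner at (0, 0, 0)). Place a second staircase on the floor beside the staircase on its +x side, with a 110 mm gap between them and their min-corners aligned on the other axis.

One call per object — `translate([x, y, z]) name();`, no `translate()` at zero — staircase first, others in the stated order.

staircase();
translate([994, 0, 0]) staircase_2();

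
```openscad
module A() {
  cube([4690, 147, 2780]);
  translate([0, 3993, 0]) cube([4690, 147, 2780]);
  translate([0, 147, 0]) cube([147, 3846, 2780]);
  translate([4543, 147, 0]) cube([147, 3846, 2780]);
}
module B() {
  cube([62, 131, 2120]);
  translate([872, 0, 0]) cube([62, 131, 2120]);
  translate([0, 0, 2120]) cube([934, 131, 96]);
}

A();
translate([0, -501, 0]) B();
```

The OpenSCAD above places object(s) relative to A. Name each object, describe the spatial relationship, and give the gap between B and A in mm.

A is a house frame. B is a door frame. The door frame is on the floor beside the house frame on its −y side. The gap between the door frame and the house frame is 370 mm.

The door frame's nearest face is 370 mm from the house frame's −y face.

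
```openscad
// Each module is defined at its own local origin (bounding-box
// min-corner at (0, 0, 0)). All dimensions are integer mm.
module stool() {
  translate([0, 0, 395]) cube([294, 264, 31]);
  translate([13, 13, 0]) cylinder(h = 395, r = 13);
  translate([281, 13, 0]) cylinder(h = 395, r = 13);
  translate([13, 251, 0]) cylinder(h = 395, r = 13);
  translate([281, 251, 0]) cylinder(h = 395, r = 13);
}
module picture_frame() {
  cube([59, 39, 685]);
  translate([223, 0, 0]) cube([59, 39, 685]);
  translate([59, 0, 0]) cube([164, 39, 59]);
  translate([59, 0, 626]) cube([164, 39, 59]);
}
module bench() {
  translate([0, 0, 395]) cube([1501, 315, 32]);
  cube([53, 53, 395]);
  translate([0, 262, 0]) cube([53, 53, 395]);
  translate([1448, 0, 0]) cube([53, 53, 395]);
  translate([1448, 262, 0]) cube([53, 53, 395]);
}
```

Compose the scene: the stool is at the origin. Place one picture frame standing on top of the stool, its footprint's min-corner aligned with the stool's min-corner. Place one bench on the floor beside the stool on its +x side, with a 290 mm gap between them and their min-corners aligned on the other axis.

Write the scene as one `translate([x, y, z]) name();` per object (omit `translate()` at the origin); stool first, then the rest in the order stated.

stool();
translate([0, 0, 426]) picture_frame();
translate([584, 0, 0]) bench();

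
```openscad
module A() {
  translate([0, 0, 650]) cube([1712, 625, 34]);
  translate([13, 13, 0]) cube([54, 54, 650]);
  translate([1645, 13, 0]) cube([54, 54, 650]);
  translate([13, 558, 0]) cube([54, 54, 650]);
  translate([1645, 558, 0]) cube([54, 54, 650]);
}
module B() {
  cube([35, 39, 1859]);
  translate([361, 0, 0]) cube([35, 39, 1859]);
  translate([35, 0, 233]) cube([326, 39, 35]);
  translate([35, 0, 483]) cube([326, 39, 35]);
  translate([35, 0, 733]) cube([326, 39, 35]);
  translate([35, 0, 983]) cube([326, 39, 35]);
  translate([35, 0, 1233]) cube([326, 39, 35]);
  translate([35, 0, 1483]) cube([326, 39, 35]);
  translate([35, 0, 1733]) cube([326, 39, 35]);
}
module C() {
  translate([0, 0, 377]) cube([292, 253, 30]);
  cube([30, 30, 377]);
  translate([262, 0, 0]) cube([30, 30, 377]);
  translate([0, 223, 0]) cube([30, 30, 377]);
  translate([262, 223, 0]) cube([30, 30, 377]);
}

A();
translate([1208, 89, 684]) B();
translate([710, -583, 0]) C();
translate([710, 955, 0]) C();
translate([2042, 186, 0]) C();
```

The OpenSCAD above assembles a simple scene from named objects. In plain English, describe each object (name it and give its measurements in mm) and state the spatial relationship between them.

A is a rectangular dining table. The top is 1712×625×34 mm with its upper surface at z = 684 mm. It stands on four 54×54 mm square legs, each inset 13 mm from the nearest pair of top edges, running from the floor to the underside of the top.

B is a straight ladder. Two 35×39 mm vertical rails, 1859 mm tall, stand 396 mm apart (outside-to-outside) with their front faces coplanar on the −y side. 7 rungs, each 39 mm deep and 35 mm tall, span between the inner faces of the rails, front faces flush with the rails. The lowest rung's underside is at z = 233 mm and rungs are spaced 250 mm apart (underside to underside).

C is a four-legged stool. The seat is 292×253 mm, 30 mm thick, top at z = 407 mm. It stands on four square legs, each 30×30 mm in cross-section, from z = 0 to the seat underside, each flush with a corner of the seat.

The ladder is on top of the table. Three stools sit around the table at the −y, +y, +x sides.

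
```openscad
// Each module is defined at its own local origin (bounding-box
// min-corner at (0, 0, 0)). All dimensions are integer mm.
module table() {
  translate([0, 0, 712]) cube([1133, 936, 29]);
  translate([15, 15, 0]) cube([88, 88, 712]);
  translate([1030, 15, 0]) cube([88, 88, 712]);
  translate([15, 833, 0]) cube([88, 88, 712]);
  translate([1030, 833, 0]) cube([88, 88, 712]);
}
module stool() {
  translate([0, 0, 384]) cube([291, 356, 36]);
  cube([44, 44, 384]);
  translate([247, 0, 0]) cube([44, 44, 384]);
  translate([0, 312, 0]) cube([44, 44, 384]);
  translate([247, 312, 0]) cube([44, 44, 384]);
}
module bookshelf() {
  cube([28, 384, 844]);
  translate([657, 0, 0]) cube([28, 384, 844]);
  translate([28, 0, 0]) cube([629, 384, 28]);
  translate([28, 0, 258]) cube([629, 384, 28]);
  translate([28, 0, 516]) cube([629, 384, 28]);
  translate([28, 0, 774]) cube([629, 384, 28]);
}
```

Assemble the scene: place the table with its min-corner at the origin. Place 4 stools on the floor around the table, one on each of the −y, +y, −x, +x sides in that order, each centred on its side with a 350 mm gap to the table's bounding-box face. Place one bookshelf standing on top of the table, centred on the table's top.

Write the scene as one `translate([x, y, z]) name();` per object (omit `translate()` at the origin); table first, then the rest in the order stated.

table();
translate([421, -706, 0]) stool();
translate([421, 1286, 0]) stool();
translate([-641, 290, 0]) stool();
translate([1483, 290, 0]) stool();
translate([224, 276, 741]) bookshelf();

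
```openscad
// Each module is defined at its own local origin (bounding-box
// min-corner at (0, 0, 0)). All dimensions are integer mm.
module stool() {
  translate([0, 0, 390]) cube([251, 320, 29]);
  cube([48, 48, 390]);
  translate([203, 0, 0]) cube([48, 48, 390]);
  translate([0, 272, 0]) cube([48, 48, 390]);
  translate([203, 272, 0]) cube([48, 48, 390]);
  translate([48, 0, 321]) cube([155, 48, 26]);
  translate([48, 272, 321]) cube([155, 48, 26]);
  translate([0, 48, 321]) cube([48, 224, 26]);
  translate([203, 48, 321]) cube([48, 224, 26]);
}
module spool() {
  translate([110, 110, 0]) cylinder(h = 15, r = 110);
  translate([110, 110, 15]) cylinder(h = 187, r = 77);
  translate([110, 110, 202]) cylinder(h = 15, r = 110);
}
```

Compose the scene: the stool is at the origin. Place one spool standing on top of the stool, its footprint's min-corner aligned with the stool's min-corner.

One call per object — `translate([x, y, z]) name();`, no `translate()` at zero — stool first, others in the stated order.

stool();
translate([0, 0, 419]) spool();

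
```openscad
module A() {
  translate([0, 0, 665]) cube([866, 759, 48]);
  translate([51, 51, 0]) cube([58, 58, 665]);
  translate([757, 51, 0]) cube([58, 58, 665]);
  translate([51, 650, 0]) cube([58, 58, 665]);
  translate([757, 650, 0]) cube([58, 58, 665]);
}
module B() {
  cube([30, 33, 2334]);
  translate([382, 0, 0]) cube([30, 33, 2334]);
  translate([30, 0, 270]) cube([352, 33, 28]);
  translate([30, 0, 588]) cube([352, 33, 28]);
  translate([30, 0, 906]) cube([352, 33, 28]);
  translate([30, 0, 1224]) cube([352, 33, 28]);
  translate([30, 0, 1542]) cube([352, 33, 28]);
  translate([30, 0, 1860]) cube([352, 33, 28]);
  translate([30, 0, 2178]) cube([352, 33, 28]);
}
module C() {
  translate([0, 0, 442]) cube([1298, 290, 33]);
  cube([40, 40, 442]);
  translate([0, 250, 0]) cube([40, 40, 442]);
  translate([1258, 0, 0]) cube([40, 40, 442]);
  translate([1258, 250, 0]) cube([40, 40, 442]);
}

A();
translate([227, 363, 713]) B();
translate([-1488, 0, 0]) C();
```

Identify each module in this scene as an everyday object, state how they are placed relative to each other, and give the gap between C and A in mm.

The bench's nearest face is 190 mm from the table's −x face.

A is a table. B is a ladder. C is a bench. The ladder is on top of the table, centred. The bench is on the floor beside the table on its −x side. The gap between the bench and the table is 190 mm.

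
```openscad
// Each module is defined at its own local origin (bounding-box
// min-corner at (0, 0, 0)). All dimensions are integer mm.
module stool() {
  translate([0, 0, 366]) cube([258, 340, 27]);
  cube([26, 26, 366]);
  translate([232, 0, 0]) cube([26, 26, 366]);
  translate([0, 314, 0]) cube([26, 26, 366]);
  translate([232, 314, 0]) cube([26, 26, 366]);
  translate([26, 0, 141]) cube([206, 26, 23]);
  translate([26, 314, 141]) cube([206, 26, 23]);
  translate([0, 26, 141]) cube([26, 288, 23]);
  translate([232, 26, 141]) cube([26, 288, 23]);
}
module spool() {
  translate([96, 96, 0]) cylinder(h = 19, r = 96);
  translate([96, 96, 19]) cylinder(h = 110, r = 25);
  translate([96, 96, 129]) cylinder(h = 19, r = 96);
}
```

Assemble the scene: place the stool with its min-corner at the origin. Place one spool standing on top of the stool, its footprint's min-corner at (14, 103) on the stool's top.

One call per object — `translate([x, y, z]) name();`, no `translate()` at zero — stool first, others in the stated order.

stool();
translate([14, 103, 393]) spool();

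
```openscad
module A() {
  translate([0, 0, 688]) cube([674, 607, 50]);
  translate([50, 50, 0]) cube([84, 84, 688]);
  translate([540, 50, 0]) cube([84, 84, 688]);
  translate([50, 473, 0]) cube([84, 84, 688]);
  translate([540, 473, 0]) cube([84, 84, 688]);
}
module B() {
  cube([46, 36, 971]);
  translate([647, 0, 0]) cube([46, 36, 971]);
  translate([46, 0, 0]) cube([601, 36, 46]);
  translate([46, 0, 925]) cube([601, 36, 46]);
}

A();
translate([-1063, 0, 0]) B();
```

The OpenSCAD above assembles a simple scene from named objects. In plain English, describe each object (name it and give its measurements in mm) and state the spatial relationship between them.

A is a table: top 674 mm (x) × 607 mm (y), 50 mm thick, upper face at z = 738 mm, on four 84×84 mm square legs, each inset 50 mm from the nearest pair of top edges, running from z = 0 to the bottom of the top.

B is a picture frame with a 601×879 mm rectangular opening (x by z) and a uniform 46 mm border on every side. Frame depth is 36 mm along y. It is built from two vertical stiles running the full outside height and two horizontal rails spanning the gap between the stiles.

The picture frame is on the floor beside the table on its −x side.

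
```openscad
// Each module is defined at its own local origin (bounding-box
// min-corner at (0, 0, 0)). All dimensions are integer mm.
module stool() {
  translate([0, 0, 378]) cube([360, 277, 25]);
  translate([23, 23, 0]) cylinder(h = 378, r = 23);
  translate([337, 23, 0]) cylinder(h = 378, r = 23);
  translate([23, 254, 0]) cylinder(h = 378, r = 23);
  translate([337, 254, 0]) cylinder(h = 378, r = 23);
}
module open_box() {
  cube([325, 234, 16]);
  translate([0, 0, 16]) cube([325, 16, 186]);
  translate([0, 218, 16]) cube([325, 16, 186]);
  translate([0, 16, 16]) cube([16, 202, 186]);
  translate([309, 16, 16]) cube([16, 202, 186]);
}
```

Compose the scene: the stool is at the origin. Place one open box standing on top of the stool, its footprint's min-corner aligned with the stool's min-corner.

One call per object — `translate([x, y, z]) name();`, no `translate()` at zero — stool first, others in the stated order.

stool();
translate([0, 0, 403]) open_box();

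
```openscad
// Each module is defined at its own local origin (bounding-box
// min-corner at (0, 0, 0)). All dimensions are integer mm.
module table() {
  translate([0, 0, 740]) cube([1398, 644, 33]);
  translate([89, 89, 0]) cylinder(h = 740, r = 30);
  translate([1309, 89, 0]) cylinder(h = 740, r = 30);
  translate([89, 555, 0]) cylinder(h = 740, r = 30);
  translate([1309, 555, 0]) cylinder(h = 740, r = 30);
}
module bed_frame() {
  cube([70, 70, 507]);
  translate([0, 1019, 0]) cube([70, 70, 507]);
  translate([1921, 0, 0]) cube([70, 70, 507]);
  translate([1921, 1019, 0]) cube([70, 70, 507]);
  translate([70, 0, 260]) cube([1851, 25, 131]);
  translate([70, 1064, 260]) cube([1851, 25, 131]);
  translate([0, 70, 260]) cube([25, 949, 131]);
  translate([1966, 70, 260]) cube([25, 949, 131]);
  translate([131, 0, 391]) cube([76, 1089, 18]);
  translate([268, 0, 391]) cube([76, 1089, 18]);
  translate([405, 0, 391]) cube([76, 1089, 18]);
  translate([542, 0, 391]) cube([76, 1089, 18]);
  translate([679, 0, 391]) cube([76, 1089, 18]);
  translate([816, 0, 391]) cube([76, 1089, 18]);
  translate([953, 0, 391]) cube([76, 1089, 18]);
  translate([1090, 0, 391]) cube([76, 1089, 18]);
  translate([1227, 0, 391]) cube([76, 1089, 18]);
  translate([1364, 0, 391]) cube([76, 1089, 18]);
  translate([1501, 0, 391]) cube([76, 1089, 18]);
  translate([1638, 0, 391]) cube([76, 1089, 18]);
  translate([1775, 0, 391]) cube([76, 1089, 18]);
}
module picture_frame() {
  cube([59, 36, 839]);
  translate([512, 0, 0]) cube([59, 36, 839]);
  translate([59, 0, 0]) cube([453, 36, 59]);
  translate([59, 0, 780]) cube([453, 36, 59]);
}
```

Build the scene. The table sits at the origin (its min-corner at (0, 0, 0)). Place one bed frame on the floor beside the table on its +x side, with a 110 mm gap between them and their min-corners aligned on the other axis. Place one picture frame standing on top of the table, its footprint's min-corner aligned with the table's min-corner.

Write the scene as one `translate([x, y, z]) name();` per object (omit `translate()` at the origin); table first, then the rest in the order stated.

table();
translate([1508, 0, 0]) bed_frame();
translate([0, 0, 773]) picture_frame();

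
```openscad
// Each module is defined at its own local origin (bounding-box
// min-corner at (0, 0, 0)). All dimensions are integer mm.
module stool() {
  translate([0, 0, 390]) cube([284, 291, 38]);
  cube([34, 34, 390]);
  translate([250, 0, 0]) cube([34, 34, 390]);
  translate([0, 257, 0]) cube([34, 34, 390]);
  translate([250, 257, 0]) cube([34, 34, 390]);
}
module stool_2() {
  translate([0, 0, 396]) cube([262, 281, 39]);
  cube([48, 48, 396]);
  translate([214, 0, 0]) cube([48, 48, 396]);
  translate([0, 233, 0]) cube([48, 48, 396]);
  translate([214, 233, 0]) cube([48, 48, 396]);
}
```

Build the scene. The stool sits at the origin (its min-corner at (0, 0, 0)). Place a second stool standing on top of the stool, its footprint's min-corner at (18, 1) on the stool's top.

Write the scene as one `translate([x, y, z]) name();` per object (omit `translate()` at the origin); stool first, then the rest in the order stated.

stool();
translate([18, 1, 428]) stool_2();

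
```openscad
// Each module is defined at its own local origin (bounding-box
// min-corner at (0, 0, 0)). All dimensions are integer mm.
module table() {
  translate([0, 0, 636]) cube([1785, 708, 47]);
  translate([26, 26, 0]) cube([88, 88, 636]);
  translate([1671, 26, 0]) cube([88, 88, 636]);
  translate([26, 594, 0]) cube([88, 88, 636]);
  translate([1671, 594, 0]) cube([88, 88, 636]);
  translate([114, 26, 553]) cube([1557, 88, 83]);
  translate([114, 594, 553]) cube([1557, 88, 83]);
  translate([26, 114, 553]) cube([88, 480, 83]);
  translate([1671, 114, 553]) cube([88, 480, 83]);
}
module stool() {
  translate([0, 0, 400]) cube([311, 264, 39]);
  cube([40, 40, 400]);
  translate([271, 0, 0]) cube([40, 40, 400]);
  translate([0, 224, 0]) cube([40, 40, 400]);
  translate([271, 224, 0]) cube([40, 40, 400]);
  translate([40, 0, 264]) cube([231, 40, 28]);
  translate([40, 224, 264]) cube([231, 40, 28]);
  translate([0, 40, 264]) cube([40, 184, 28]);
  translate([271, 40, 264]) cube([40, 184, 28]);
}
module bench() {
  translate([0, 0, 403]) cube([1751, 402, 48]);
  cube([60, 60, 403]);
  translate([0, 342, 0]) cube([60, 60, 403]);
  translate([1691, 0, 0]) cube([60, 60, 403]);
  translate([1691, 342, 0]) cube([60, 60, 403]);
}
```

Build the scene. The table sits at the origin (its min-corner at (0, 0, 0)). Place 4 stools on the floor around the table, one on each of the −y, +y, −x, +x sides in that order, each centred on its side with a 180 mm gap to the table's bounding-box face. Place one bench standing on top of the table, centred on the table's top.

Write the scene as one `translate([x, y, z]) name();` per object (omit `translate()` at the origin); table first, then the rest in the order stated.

table();
translate([737, -444, 0]) stool();
translate([737, 888, 0]) stool();
translate([-491, 222, 0]) stool();
translate([1965, 222, 0]) stool();
translate([17, 153, 683]) bench();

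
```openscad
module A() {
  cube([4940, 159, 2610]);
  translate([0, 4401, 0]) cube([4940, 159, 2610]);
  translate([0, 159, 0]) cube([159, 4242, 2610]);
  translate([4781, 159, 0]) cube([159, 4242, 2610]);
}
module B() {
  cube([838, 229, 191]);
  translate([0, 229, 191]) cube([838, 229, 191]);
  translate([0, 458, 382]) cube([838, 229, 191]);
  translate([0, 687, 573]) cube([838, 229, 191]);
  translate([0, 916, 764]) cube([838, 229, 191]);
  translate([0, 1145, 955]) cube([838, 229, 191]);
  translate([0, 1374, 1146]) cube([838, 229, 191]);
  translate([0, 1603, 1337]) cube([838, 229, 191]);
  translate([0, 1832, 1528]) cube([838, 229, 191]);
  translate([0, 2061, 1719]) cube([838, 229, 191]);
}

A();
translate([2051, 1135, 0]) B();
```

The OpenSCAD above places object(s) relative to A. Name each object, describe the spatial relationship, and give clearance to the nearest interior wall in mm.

A is a house frame. B is a staircase. The staircase sits inside the house frame, centred. The clearance to the nearest interior wall is 976 mm.

Clearances: x = 1892, y = 976; minimum 976 mm.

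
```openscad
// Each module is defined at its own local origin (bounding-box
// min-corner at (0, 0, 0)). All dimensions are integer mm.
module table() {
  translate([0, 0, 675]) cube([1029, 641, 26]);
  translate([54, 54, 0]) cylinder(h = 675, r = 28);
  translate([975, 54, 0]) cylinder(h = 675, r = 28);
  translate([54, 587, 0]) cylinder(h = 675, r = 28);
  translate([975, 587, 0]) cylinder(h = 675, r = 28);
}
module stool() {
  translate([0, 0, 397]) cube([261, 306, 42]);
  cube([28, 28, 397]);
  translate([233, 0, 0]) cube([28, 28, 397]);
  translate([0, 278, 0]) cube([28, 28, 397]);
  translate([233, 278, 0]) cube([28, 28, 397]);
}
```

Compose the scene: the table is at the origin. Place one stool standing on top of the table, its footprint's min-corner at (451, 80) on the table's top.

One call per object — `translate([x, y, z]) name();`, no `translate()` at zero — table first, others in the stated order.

table();
translate([451, 80, 701]) stool();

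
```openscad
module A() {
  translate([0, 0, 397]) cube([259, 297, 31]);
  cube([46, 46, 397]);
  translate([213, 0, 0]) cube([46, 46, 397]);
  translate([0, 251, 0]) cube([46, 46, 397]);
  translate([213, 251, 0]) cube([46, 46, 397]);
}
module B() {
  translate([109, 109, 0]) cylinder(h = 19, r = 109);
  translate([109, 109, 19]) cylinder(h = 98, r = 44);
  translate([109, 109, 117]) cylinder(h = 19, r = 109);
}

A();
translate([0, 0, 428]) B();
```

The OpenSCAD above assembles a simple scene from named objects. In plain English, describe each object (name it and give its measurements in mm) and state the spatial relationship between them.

A is a four-legged stool. The seat is 259×297 mm, 31 mm thick, top at z = 428 mm. It stands on four square legs, each 46×46 mm in cross-section, from z = 0 to the seat underside, each flush with a corner of the seat.

B is a spool: two coaxial disc flanges of radius 109 mm and thickness 19 mm, joined by a core cylinder of radius 44 mm and height 98 mm. The lower flange rests on z = 0 and the three cylinders share a vertical axis.

The spool is on top of the stool.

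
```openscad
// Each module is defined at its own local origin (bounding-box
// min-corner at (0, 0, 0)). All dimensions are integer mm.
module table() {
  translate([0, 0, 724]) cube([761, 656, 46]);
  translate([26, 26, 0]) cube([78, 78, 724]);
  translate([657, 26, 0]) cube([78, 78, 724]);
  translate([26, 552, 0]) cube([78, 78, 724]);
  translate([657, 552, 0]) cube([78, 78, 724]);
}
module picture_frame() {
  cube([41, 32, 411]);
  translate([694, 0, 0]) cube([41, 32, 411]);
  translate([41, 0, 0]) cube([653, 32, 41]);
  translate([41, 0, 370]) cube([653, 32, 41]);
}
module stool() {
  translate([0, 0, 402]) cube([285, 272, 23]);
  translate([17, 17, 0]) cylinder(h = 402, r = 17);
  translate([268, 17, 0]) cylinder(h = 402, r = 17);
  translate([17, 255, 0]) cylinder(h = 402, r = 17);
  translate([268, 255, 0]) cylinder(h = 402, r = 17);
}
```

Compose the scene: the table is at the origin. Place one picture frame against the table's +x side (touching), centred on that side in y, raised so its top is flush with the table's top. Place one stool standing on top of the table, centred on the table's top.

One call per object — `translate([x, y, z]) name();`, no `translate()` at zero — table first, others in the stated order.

table();
translate([761, 312, 359]) picture_frame();
translate([238, 192, 770]) stool();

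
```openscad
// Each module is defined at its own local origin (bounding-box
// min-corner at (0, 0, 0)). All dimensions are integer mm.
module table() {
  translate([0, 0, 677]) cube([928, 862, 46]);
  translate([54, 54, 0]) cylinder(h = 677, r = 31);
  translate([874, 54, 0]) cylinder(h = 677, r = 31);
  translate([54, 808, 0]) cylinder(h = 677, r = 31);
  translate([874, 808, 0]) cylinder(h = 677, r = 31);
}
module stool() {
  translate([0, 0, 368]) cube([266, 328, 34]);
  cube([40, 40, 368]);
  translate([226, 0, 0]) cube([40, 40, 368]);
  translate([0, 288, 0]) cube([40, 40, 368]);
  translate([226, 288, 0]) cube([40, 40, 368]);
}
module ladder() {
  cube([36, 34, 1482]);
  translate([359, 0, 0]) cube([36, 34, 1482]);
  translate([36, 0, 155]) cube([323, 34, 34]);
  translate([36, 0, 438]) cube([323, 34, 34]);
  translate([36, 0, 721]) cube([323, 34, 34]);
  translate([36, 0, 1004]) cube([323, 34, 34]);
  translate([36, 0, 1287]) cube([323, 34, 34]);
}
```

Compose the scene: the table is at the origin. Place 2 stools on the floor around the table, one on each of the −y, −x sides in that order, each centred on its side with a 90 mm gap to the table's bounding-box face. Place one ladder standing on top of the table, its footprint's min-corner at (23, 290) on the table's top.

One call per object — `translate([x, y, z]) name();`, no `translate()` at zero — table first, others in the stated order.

table();
translate([331, -418, 0]) stool();
translate([-356, 267, 0]) stool();
translate([23, 290, 723]) ladder();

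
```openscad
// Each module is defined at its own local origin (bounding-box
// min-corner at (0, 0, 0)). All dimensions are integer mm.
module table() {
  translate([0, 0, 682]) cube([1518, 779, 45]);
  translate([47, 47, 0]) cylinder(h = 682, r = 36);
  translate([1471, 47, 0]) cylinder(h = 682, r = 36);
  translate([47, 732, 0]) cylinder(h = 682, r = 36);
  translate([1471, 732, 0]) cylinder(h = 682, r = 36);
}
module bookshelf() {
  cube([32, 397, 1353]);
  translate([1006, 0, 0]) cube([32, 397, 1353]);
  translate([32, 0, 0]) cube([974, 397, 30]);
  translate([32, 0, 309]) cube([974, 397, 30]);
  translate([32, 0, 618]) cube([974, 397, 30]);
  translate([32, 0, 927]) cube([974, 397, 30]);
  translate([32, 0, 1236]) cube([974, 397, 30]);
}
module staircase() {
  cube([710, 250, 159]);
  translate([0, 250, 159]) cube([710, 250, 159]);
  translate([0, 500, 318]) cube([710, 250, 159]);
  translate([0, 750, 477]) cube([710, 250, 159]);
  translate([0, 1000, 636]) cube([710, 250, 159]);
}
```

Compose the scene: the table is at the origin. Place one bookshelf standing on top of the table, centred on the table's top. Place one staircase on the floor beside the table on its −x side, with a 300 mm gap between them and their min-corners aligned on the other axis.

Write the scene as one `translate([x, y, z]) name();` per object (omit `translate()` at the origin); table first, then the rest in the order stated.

table();
translate([240, 191, 727]) bookshelf();
translate([-1010, 0, 0]) staircase();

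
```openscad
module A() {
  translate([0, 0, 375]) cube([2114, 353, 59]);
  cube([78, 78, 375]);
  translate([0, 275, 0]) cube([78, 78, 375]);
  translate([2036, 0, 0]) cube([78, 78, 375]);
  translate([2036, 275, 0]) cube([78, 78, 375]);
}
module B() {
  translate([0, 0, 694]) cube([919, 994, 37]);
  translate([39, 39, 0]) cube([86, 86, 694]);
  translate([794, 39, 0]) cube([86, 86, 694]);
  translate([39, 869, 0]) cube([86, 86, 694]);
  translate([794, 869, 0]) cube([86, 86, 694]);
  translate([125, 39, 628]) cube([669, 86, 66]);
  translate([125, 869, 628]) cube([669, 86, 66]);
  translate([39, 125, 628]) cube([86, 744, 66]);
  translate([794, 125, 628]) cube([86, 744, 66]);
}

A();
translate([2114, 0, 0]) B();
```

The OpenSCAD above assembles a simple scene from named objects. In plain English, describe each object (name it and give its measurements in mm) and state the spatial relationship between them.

A is a bench: a 2114×353 mm seat slab, 59 mm thick, top at z = 434 mm, on four 78×78 mm square legs flush with the seat corners and standing on z = 0.

B is a table: top 919 mm (x) × 994 mm (y), 37 mm thick, upper face at z = 731 mm, on four 86×86 mm square legs, each inset 39 mm from the nearest pair of top edges, running from z = 0 to the bottom of the top. Four apron rails, 86 mm thick and 66 mm tall, run between adjacent legs with their top edges flush with the underside of the top and their outer faces flush with the legs' outer faces.

The table is against the bench's +x side, with their −y faces flush.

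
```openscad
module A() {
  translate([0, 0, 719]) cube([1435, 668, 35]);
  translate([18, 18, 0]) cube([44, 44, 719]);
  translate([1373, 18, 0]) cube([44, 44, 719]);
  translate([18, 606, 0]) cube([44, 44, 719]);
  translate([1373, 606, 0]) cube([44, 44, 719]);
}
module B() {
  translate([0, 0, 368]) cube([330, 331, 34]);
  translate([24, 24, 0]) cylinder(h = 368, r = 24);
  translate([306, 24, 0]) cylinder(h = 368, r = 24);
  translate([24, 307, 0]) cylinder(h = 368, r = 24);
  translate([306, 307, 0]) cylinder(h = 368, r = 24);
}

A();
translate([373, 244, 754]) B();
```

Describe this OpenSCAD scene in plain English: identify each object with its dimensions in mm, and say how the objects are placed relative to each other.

A is a table with a 1435×668 mm rectangular top, 35 mm thick, top surface at z = 754 mm, supported by four 44×44 mm square legs, each inset 18 mm from the nearest pair of top edges, running from the floor.

B is a simple wooden stool: a rectangular seat 330 mm (x) by 331 mm (y), 34 mm thick, top face at z = 402 mm, on four round legs, each 48 mm in diameter. The legs rest on z = 0, each leg's axis is inset half a diameter from the nearest pair of seat edges (so the leg's bounding box is flush with the corner).

The stool is on top of the table.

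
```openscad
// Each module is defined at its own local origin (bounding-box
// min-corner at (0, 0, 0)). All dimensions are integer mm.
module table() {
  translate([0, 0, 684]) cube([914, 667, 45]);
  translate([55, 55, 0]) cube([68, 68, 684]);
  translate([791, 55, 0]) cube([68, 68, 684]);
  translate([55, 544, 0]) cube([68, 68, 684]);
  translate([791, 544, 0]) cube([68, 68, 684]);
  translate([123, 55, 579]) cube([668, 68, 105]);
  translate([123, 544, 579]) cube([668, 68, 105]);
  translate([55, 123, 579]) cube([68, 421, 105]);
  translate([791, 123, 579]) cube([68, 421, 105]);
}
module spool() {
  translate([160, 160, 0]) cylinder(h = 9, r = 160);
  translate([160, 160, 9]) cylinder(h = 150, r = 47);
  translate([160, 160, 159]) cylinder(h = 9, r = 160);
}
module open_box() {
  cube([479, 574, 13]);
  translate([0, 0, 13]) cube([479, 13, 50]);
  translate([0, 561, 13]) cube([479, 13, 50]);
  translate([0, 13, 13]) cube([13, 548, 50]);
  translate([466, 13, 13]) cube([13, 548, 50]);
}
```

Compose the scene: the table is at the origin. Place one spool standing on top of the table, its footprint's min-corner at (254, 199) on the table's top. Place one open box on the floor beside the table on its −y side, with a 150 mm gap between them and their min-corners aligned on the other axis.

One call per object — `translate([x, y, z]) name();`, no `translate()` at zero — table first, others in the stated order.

table();
translate([254, 199, 729]) spool();
translate([0, -724, 0]) open_box();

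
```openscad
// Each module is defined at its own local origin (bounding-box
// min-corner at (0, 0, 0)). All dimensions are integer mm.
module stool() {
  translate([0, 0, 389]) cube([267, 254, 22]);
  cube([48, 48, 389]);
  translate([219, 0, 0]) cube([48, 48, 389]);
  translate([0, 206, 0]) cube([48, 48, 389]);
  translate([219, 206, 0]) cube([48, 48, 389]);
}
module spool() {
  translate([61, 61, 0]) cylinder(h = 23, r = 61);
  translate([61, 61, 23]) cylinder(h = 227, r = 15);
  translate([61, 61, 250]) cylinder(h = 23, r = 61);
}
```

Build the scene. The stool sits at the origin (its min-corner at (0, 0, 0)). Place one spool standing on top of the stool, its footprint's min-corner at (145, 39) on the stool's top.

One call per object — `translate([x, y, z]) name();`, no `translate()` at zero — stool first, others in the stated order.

stool();
translate([145, 39, 411]) spool();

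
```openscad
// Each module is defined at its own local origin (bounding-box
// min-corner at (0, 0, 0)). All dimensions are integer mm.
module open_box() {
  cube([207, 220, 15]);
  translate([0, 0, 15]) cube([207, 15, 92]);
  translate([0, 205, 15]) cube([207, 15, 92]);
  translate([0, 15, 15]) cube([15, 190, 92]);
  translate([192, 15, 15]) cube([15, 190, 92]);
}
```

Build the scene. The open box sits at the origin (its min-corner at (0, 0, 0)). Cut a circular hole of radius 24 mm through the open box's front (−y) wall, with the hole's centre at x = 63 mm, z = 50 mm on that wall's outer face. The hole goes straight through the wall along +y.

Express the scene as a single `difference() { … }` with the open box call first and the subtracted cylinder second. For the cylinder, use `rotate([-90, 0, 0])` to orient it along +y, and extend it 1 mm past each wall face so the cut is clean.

difference() {
  open_box();
  translate([63, -1, 50]) rotate([-90, 0, 0]) cylinder(h = 17, r = 24);
}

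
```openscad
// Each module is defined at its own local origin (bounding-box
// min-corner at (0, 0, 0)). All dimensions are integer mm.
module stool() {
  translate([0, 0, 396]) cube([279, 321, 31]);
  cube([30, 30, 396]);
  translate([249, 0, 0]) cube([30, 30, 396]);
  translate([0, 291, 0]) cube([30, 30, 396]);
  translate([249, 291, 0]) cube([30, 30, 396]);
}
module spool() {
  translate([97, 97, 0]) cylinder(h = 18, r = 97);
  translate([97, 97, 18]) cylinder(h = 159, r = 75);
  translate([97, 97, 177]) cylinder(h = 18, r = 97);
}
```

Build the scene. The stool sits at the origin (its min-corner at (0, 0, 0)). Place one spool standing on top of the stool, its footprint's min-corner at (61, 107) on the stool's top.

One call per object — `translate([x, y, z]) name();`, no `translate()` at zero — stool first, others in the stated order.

stool();
translate([61, 107, 427]) spool();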